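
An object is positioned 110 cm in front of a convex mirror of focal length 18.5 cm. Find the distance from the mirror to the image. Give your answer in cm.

For a convex mirror, f = -18.5 cm.
Mirror equation: 1/d_i = 1/f − 1/d_o = 1/(-18.50) − 1/(110) = -0.05405 − 0.009091 = -0.06314, so d_i = -15.8 cm.
The image is virtual, upright and reduced, behind the mirror.

15.8 cm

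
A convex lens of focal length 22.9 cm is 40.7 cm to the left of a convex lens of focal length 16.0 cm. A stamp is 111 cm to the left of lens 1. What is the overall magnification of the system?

m = -1.00

Lens 1: 1/d_i1 = 1/(22.9) − 1/(111) = 0.03466, so d_i1 = 28.85 cm; m₁ = −d_i1/d_o1 = -0.2599.
d_o2 = 40.7 − (28.85) = 11.85 cm.
Lens 2: 1/d_i2 = 1/(16.0) − 1/(11.85) = -0.02189, so d_i2 = -45.69 cm; m₂ = −d_i2/d_o2 = +3.855.
m = m₁·m₂ = (-0.2599)(+3.855) = -1.00.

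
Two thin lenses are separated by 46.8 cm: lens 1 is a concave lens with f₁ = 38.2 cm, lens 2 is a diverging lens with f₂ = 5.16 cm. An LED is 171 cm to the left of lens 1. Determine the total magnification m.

f₁ = −38.2 cm (diverging).
Lens 1: 1/d_i1 = 1/(-38.2) − 1/(171) = -0.03203, so d_i1 = -31.22 cm; m₁ = −d_i1/d_o1 = +0.1826.
d_o2 = 46.8 − (-31.22) = 78.02 cm.
f₂ = −5.16 cm (diverging).
Lens 2: 1/d_i2 = 1/(-5.16) − 1/(78.02) = -0.2066, so d_i2 = -4.840 cm; m₂ = −d_i2/d_o2 = +0.06203.
m = m₁·m₂ = (+0.1826)(+0.06203) = +0.0113.

m = +0.0113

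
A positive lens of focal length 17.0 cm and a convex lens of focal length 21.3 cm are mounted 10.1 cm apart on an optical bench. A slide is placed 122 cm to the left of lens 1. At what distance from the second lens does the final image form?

6.64 cm

Lens 1: 1/d_i1 = 1/f₁ − 1/d_o1 = 1/(17.0) − 1/(122) = 0.05063, so d_i1 = 19.75 cm.
The intermediate image is 19.75 cm to the right of lens 1, which lies 9.650 cm to the right of lens 2 — a virtual object — so d_o2 = −9.650 cm.
Lens 2: 1/d_i2 = 1/f₂ − 1/d_o2 = 1/(21.3) − 1/(-9.650) = 0.1506, so d_i2 = 6.64 cm.
The final image is real, 6.64 cm to the right of lens 2 (overall magnification ≈ -0.11).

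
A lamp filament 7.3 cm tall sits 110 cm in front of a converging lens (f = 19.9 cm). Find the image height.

1.61 cm

1/d_i = 1/f − 1/d_o = 1/(19.90) − 1/(110) = 0.04116, so d_i = 24.30 cm.
m = −d_i/d_o = -0.2209.
|h_i| = |m|·h_o = 0.2209 × 7.3 = 1.61 cm. The image is real, inverted and reduced, on the far side of the lens.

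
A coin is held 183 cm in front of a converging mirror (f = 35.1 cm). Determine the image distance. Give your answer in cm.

43.4 cm

Mirror equation: 1/s_i = 1/f − 1/s_o = 1/(35.10) − 1/(183) = 0.02849 − 0.005464 = 0.02303, so s_i = 43.4 cm.
The image is real, inverted and reduced, in front of the mirror.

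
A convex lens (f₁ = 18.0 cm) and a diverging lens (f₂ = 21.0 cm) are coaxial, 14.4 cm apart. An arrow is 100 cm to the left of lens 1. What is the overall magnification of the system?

Lens 1: 1/d_i1 = 1/(18.0) − 1/(100) = 0.04556, so d_i1 = 21.95 cm; m₁ = −d_i1/d_o1 = -0.2195.
d_o2 = 14.4 − (21.95) = -7.550 cm (virtual object).
f₂ = −21.0 cm (diverging).
Lens 2: 1/d_i2 = 1/(-21.0) − 1/(-7.550) = 0.08483, so d_i2 = 11.79 cm; m₂ = −d_i2/d_o2 = +1.561.
m = m₁·m₂ = (-0.2195)(+1.561) = -0.343.

m = -0.343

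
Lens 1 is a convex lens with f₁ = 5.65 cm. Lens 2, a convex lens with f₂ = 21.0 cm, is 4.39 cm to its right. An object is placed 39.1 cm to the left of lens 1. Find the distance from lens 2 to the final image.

Lens 1: 1/d_i1 = 1/f₁ − 1/d_o1 = 1/(5.65) − 1/(39.1) = 0.1514, so d_i1 = 6.604 cm.
The intermediate image is 6.604 cm to the right of lens 1, which lies 2.214 cm to the right of lens 2 — a virtual object — so d_o2 = −2.214 cm.
Lens 2: 1/d_i2 = 1/f₂ − 1/d_o2 = 1/(21.0) − 1/(-2.214) = 0.4993, so d_i2 = 2.00 cm.
The final image is real, 2.00 cm to the right of lens 2 (overall magnification ≈ -0.15).

2.00 cm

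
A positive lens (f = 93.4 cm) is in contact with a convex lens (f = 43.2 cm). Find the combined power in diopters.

P = +3.39 D

P₁ = 1/f₁ = 1/(0.934 m) = +1.071 D; P₂ = 1/f₂ = 1/(0.432 m) = +2.315 D.
For thin lenses in contact, P = P₁ + P₂ = (+1.071) + (+2.315) = +3.39 D.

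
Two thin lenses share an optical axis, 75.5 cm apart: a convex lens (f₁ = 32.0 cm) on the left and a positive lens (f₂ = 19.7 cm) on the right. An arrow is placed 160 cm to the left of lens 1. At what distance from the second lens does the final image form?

Lens 1: 1/d_i1 = 1/f₁ − 1/d_o1 = 1/(32.0) − 1/(160) = 0.02500, so d_i1 = 40.00 cm.
The intermediate image is 40.00 cm to the right of lens 1, which is 75.5 − (40.00) = 35.50 cm to the left of lens 2, so d_o2 = +35.50 cm.
Lens 2: 1/d_i2 = 1/f₂ − 1/d_o2 = 1/(19.7) − 1/(35.50) = 0.02259, so d_i2 = 44.3 cm.
The final image is real, 44.3 cm to the right of lens 2 (overall magnification ≈ 0.31).

44.3 cm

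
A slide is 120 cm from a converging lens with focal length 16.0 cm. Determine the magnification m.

m = -0.154

1/d_i = 1/f − 1/d_o = 1/(16.00) − 1/(120) = 0.05417, so d_i = 18.46 cm.
m = −d_i/d_o = −(18.46)/(120) = -0.154.
The image is real, inverted and reduced, on the far side of the lens.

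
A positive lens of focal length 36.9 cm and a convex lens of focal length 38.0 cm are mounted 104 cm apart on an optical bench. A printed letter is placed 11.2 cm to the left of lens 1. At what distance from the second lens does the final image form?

55.6 cm

Lens 1: 1/d_i1 = 1/f₁ − 1/d_o1 = 1/(36.9) − 1/(11.2) = -0.06219, so d_i1 = -16.08 cm.
The intermediate image is 16.08 cm to the left of lens 1 (virtual), which is 104 − (-16.08) = 120.1 cm to the left of lens 2, so d_o2 = +120.1 cm.
Lens 2: 1/d_i2 = 1/f₂ − 1/d_o2 = 1/(38.0) − 1/(120.1) = 0.01799, so d_i2 = 55.6 cm.
The final image is real, 55.6 cm to the right of lens 2 (overall magnification ≈ -0.66).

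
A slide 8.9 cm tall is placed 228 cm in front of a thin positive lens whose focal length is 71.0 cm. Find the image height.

4.02 cm

1/d_i = 1/f − 1/d_o = 1/(71.00) − 1/(228) = 0.009699, so d_i = 103.1 cm.
m = −d_i/d_o = -0.4522.
|h_i| = |m|·h_o = 0.4522 × 8.9 = 4.02 cm. The image is real, inverted and reduced, on the far side of the lens.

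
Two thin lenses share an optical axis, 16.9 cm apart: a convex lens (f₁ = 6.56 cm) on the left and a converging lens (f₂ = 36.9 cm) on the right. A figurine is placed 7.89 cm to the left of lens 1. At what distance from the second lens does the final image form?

13.8 cm

Lens 1: 1/d_i1 = 1/f₁ − 1/d_o1 = 1/(6.56) − 1/(7.89) = 0.02570, so d_i1 = 38.92 cm.
The intermediate image is 38.92 cm to the right of lens 1, which lies 22.02 cm to the right of lens 2 — a virtual object — so d_o2 = −22.02 cm.
Lens 2: 1/d_i2 = 1/f₂ − 1/d_o2 = 1/(36.9) − 1/(-22.02) = 0.07251, so d_i2 = 13.8 cm.
The final image is real, 13.8 cm to the right of lens 2 (overall magnification ≈ -3.1).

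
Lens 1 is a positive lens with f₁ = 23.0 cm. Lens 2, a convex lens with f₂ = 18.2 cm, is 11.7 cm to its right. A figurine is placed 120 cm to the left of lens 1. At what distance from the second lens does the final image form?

8.72 cm

Lens 1: 1/d_i1 = 1/f₁ − 1/d_o1 = 1/(23.0) − 1/(120) = 0.03514, so d_i1 = 28.45 cm.
The intermediate image is 28.45 cm to the right of lens 1, which lies 16.75 cm to the right of lens 2 — a virtual object — so d_o2 = −16.75 cm.
Lens 2: 1/d_i2 = 1/f₂ − 1/d_o2 = 1/(18.2) − 1/(-16.75) = 0.1146, so d_i2 = 8.72 cm.
The final image is real, 8.72 cm to the right of lens 2 (overall magnification ≈ -0.12).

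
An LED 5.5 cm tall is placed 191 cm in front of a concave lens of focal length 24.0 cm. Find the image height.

For a concave lens, f = -24.0 cm.
1/d_i = 1/f − 1/d_o = 1/(-24.00) − 1/(191) = -0.04690, so d_i = -21.32 cm.
m = −d_i/d_o = +0.1116.
|h_i| = |m|·h_o = 0.1116 × 5.5 = 0.614 cm. The image is virtual, upright and reduced, on the same side as the object.

0.614 cm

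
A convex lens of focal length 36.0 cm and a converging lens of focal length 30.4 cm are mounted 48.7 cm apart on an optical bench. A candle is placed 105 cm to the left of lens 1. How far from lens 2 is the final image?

5.07 cm

Lens 1: 1/d_i1 = 1/f₁ − 1/d_o1 = 1/(36.0) − 1/(105) = 0.01825, so d_i1 = 54.78 cm.
The intermediate image is 54.78 cm to the right of lens 1, which lies 6.080 cm to the right of lens 2 — a virtual object — so d_o2 = −6.080 cm.
Lens 2: 1/d_i2 = 1/f₂ − 1/d_o2 = 1/(30.4) − 1/(-6.080) = 0.1974, so d_i2 = 5.07 cm.
The final image is real, 5.07 cm to the right of lens 2 (overall magnification ≈ -0.43).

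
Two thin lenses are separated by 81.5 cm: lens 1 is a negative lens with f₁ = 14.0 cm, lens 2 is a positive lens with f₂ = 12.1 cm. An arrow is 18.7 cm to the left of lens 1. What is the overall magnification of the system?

f₁ = −14.0 cm (diverging).
Lens 1: 1/d_i1 = 1/(-14.0) − 1/(18.7) = -0.1249, so d_i1 = -8.006 cm; m₁ = −d_i1/d_o1 = +0.4281.
d_o2 = 81.5 − (-8.006) = 89.51 cm.
Lens 2: 1/d_i2 = 1/(12.1) − 1/(89.51) = 0.07147, so d_i2 = 13.99 cm; m₂ = −d_i2/d_o2 = -0.1563.
m = m₁·m₂ = (+0.4281)(-0.1563) = -0.0669.

m = -0.0669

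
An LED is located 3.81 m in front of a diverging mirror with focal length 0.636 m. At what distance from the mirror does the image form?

For a diverging mirror, f = -0.636 m.
Mirror equation: 1/v = 1/f − 1/u = 1/(-0.6360) − 1/(3.81) = -1.572 − 0.2625 = -1.835, so v = -0.545 m.
The image is virtual, upright and reduced, behind the mirror.

0.545 m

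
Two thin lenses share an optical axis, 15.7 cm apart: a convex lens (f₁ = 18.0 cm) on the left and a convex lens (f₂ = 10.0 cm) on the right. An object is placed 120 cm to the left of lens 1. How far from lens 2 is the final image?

3.54 cm

Lens 1: 1/d_i1 = 1/f₁ − 1/d_o1 = 1/(18.0) − 1/(120) = 0.04722, so d_i1 = 21.18 cm.
The intermediate image is 21.18 cm to the right of lens 1, which lies 5.480 cm to the right of lens 2 — a virtual object — so d_o2 = −5.480 cm.
Lens 2: 1/d_i2 = 1/f₂ − 1/d_o2 = 1/(10.0) − 1/(-5.480) = 0.2825, so d_i2 = 3.54 cm.
The final image is real, 3.54 cm to the right of lens 2 (overall magnification ≈ -0.11).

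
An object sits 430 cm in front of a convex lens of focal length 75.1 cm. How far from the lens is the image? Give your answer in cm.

Thin-lens equation: 1/q = 1/f − 1/p = 1/(75.10) − 1/(430) = 0.01332 − 0.002326 = 0.01099, so q = 91.0 cm.
The image is real, inverted and reduced, on the far side of the lens.

91.0 cm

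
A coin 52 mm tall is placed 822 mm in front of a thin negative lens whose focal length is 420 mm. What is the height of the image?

17.6 mm

For a negative lens, f = -420 mm.
1/d_i = 1/f − 1/d_o = 1/(-420.0) − 1/(822) = -0.003597, so d_i = -278.0 mm.
m = −d_i/d_o = +0.3382.
|h_i| = |m|·h_o = 0.3382 × 52 = 17.6 mm. The image is virtual, upright and reduced, on the same side as the object.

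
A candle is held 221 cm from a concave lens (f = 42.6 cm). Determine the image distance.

For a concave lens, f = -42.6 cm.
Lens equation: 1/d_i = 1/f − 1/d_o = 1/(-42.60) − 1/(221) = -0.02347 − 0.004525 = -0.02800, so d_i = -35.7 cm.
The image is virtual, upright and reduced, on the same side as the object.

35.7 cm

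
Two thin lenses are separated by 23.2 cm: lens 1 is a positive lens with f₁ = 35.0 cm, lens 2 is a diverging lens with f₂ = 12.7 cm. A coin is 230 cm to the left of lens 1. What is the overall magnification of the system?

m = +0.424

Lens 1: 1/d_i1 = 1/(35.0) − 1/(230) = 0.02422, so d_i1 = 41.28 cm; m₁ = −d_i1/d_o1 = -0.1795.
d_o2 = 23.2 − (41.28) = -18.08 cm (virtual object).
f₂ = −12.7 cm (diverging).
Lens 2: 1/d_i2 = 1/(-12.7) − 1/(-18.08) = -0.02343, so d_i2 = -42.68 cm; m₂ = −d_i2/d_o2 = -2.361.
m = m₁·m₂ = (-0.1795)(-2.361) = +0.424.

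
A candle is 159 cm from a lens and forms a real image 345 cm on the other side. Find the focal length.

Real image ⇒ d_i = +345 cm.
1/f = 1/d_o + 1/d_i = 1/(159) + 1/(345) = 0.009188, so f = 109 cm.
Since f is positive, the lens is converging.

f = 109 cm (converging)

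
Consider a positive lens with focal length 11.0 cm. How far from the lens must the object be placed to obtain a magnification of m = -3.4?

m = −d_i/d_o ⇒ d_i = −m·d_o.
1/f = 1/d_o + 1/d_i = 1/d_o − 1/(m·d_o) = (1 − 1/m)/d_o, so d_o = f(1 − 1/m) = (11.00)(1 − 1/(-3.4)) = 14.2 cm.

14.2 cm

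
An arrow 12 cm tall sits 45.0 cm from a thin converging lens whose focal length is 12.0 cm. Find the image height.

4.36 cm

1/d_i = 1/f − 1/d_o = 1/(12.00) − 1/(45.0) = 0.06111, so d_i = 16.36 cm.
m = −d_i/d_o = -0.3636.
|h_i| = |m|·h_o = 0.3636 × 12 = 4.36 cm. The image is real, inverted and reduced, on the far side of the lens.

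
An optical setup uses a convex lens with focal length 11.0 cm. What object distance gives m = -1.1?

m = −d_i/d_o ⇒ d_i = −m·d_o.
1/f = 1/d_o + 1/d_i = 1/d_o − 1/(m·d_o) = (1 − 1/m)/d_o, so d_o = f(1 − 1/m) = (11.00)(1 − 1/(-1.1)) = 21.0 cm.

21.0 cm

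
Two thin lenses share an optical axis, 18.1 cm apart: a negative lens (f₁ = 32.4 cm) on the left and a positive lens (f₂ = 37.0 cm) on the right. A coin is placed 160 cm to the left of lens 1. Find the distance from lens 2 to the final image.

Lens 1 is diverging, so f₁ = −32.4 cm.
Lens 1: 1/d_i1 = 1/f₁ − 1/d_o1 = 1/(-32.4) − 1/(160) = -0.03711, so d_i1 = -26.94 cm.
The intermediate image is 26.94 cm to the left of lens 1 (virtual), which is 18.1 − (-26.94) = 45.04 cm to the left of lens 2, so d_o2 = +45.04 cm.
Lens 2: 1/d_i2 = 1/f₂ − 1/d_o2 = 1/(37.0) − 1/(45.04) = 0.004825, so d_i2 = 207 cm.
The final image is real, 207 cm to the right of lens 2 (overall magnification ≈ -0.77).

207 cm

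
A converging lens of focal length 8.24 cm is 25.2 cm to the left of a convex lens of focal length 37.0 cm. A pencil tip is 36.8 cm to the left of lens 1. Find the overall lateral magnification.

Lens 1: 1/d_i1 = 1/(8.24) − 1/(36.8) = 0.09419, so d_i1 = 10.62 cm; m₁ = −d_i1/d_o1 = -0.2886.
d_o2 = 25.2 − (10.62) = 14.58 cm.
Lens 2: 1/d_i2 = 1/(37.0) − 1/(14.58) = -0.04156, so d_i2 = -24.06 cm; m₂ = −d_i2/d_o2 = +1.650.
m = m₁·m₂ = (-0.2886)(+1.650) = -0.476.

m = -0.476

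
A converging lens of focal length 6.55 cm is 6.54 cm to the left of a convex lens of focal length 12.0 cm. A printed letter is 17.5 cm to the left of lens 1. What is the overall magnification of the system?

m = -0.451

Lens 1: 1/d_i1 = 1/(6.55) − 1/(17.5) = 0.09553, so d_i1 = 10.47 cm; m₁ = −d_i1/d_o1 = -0.5983.
d_o2 = 6.54 − (10.47) = -3.930 cm (virtual object).
Lens 2: 1/d_i2 = 1/(12.0) − 1/(-3.930) = 0.3378, so d_i2 = 2.960 cm; m₂ = −d_i2/d_o2 = +0.7533.
m = m₁·m₂ = (-0.5983)(+0.7533) = -0.451.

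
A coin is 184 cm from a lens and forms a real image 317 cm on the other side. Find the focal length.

Real image ⇒ d_i = +317 cm.
1/f = 1/d_o + 1/d_i = 1/(184) + 1/(317) = 0.008589, so f = 116 cm.
Since f is positive, the lens is converging.

f = 116 cm (converging)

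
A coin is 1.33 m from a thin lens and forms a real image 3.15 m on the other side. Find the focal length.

Real image ⇒ d_i = +3.15 m.
1/f = 1/d_o + 1/d_i = 1/(1.33) + 1/(3.15) = 1.069, so f = 0.935 m.
Since f is positive, the thin lens is converging.

f = 0.935 m (converging)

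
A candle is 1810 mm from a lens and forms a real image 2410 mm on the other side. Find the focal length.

f = 1030 mm (converging)

Real image ⇒ d_i = +2410 mm.
1/f = 1/d_o + 1/d_i = 1/(1810) + 1/(2410) = 0.0009674, so f = 1030 mm.
Since f is positive, the lens is converging.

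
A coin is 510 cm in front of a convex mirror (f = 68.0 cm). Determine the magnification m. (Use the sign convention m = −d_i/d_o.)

m = +0.118

For a convex mirror, f = -68.0 cm.
1/d_i = 1/f − 1/d_o = 1/(-68.00) − 1/(510) = -0.01667, so d_i = -60.00 cm.
m = −d_i/d_o = −(-60.00)/(510) = +0.118.
The image is virtual, upright and reduced, behind the mirror.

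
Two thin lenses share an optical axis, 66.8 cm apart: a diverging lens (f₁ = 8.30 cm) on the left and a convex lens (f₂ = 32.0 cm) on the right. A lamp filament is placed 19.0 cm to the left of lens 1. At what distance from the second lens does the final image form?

Lens 1 is diverging, so f₁ = −8.30 cm.
Lens 1: 1/d_i1 = 1/f₁ − 1/d_o1 = 1/(-8.30) − 1/(19.0) = -0.1731, so d_i1 = -5.777 cm.
The intermediate image is 5.777 cm to the left of lens 1 (virtual), which is 66.8 − (-5.777) = 72.58 cm to the left of lens 2, so d_o2 = +72.58 cm.
Lens 2: 1/d_i2 = 1/f₂ − 1/d_o2 = 1/(32.0) − 1/(72.58) = 0.01747, so d_i2 = 57.2 cm.
The final image is real, 57.2 cm to the right of lens 2 (overall magnification ≈ -0.24).

57.2 cm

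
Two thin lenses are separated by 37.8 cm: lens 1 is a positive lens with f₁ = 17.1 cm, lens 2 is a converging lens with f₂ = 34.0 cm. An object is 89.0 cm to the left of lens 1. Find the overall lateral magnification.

m = -0.466

Lens 1: 1/d_i1 = 1/(17.1) − 1/(89.0) = 0.04724, so d_i1 = 21.17 cm; m₁ = −d_i1/d_o1 = -0.2379.
d_o2 = 37.8 − (21.17) = 16.63 cm.
Lens 2: 1/d_i2 = 1/(34.0) − 1/(16.63) = -0.03072, so d_i2 = -32.55 cm; m₂ = −d_i2/d_o2 = +1.957.
m = m₁·m₂ = (-0.2379)(+1.957) = -0.466.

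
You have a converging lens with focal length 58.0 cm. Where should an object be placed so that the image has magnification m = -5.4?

68.7 cm

m = −d_i/d_o ⇒ d_i = −m·d_o.
1/f = 1/d_o + 1/d_i = 1/d_o − 1/(m·d_o) = (1 − 1/m)/d_o, so d_o = f(1 − 1/m) = (58.00)(1 − 1/(-5.4)) = 68.7 cm.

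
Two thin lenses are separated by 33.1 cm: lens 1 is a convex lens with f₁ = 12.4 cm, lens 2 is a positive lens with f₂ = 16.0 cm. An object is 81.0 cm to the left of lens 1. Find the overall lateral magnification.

Lens 1: 1/d_i1 = 1/(12.4) − 1/(81.0) = 0.06830, so d_i1 = 14.64 cm; m₁ = −d_i1/d_o1 = -0.1807.
d_o2 = 33.1 − (14.64) = 18.46 cm.
Lens 2: 1/d_i2 = 1/(16.0) − 1/(18.46) = 0.008329, so d_i2 = 120.1 cm; m₂ = −d_i2/d_o2 = -6.504.
m = m₁·m₂ = (-0.1807)(-6.504) = +1.18.

m = +1.18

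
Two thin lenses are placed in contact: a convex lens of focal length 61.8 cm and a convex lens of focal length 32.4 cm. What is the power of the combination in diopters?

P₁ = 1/f₁ = 1/(0.618 m) = +1.618 D; P₂ = 1/f₂ = 1/(0.324 m) = +3.086 D.
For thin lenses in contact, P = P₁ + P₂ = (+1.618) + (+3.086) = +4.70 D.

P = +4.70 D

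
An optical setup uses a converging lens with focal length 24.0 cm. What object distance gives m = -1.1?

m = −d_i/d_o ⇒ d_i = −m·d_o.
1/f = 1/d_o + 1/d_i = 1/d_o − 1/(m·d_o) = (1 − 1/m)/d_o, so d_o = f(1 − 1/m) = (24.00)(1 − 1/(-1.1)) = 45.8 cm.

45.8 cm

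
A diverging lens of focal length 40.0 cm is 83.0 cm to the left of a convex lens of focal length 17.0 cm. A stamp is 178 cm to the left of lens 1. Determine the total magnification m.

m = -0.0316

f₁ = −40.0 cm (diverging).
Lens 1: 1/d_i1 = 1/(-40.0) − 1/(178) = -0.03062, so d_i1 = -32.66 cm; m₁ = −d_i1/d_o1 = +0.1835.
d_o2 = 83.0 − (-32.66) = 115.7 cm.
Lens 2: 1/d_i2 = 1/(17.0) − 1/(115.7) = 0.05018, so d_i2 = 19.93 cm; m₂ = −d_i2/d_o2 = -0.1722.
m = m₁·m₂ = (+0.1835)(-0.1722) = -0.0316.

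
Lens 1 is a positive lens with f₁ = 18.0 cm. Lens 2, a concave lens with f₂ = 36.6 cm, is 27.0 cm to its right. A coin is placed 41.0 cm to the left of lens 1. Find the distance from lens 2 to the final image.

Lens 1: 1/d_i1 = 1/f₁ − 1/d_o1 = 1/(18.0) − 1/(41.0) = 0.03117, so d_i1 = 32.09 cm.
The intermediate image is 32.09 cm to the right of lens 1, which lies 5.090 cm to the right of lens 2 — a virtual object — so d_o2 = −5.090 cm.
Lens 2 is diverging, so f₂ = −36.6 cm.
Lens 2: 1/d_i2 = 1/f₂ − 1/d_o2 = 1/(-36.6) − 1/(-5.090) = 0.1691, so d_i2 = 5.91 cm.
The final image is real, 5.91 cm to the right of lens 2 (overall magnification ≈ -0.91).

5.91 cm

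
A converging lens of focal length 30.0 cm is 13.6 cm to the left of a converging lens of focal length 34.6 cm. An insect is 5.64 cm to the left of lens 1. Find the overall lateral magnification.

Lens 1: 1/d_i1 = 1/(30.0) − 1/(5.64) = -0.1440, so d_i1 = -6.946 cm; m₁ = −d_i1/d_o1 = +1.232.
d_o2 = 13.6 − (-6.946) = 20.55 cm.
Lens 2: 1/d_i2 = 1/(34.6) − 1/(20.55) = -0.01976, so d_i2 = -50.61 cm; m₂ = −d_i2/d_o2 = +2.463.
m = m₁·m₂ = (+1.232)(+2.463) = +3.03.

m = +3.03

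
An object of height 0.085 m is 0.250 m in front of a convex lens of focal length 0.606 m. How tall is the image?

0.145 m

1/d_i = 1/f − 1/d_o = 1/(0.6060) − 1/(0.250) = -2.350, so d_i = -0.4256 m.
m = −d_i/d_o = +1.702.
|h_i| = |m|·h_o = 1.702 × 0.085 = 0.145 m. The image is virtual, upright and enlarged, on the same side as the object.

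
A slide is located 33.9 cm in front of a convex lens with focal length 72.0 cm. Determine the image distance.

Lens equation: 1/q = 1/f − 1/p = 1/(72.00) − 1/(33.9) = 0.01389 − 0.02950 = -0.01561, so q = -64.1 cm.
The image is virtual, upright and enlarged, on the same side as the object.

64.1 cm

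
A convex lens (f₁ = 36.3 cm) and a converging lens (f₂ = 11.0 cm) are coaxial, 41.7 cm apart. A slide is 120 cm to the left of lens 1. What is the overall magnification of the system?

m = -0.224

Lens 1: 1/d_i1 = 1/(36.3) − 1/(120) = 0.01921, so d_i1 = 52.04 cm; m₁ = −d_i1/d_o1 = -0.4337.
d_o2 = 41.7 − (52.04) = -10.34 cm (virtual object).
Lens 2: 1/d_i2 = 1/(11.0) − 1/(-10.34) = 0.1876, so d_i2 = 5.330 cm; m₂ = −d_i2/d_o2 = +0.5155.
m = m₁·m₂ = (-0.4337)(+0.5155) = -0.224.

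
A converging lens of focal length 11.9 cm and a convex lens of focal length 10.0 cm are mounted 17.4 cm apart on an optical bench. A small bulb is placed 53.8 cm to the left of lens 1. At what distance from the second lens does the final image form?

2.69 cm

Lens 1: 1/d_i1 = 1/f₁ − 1/d_o1 = 1/(11.9) − 1/(53.8) = 0.06545, so d_i1 = 15.28 cm.
The intermediate image is 15.28 cm to the right of lens 1, which is 17.4 − (15.28) = 2.120 cm to the left of lens 2, so d_o2 = +2.120 cm.
Lens 2: 1/d_i2 = 1/f₂ − 1/d_o2 = 1/(10.0) − 1/(2.120) = -0.3717, so d_i2 = -2.69 cm.
The final image is virtual, 2.69 cm to the left of lens 2 (overall magnification ≈ -0.36).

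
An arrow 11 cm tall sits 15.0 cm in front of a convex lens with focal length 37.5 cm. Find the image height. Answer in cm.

1/d_i = 1/f − 1/d_o = 1/(37.50) − 1/(15.0) = -0.04000, so d_i = -25.00 cm.
m = −d_i/d_o = +1.667.
|h_i| = |m|·h_o = 1.667 × 11 = 18.3 cm. The image is virtual, upright and enlarged, on the same side as the object.

18.3 cm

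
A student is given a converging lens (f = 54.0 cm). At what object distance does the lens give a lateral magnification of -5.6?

m = −d_i/d_o ⇒ d_i = −m·d_o.
1/f = 1/d_o + 1/d_i = 1/d_o − 1/(m·d_o) = (1 − 1/m)/d_o, so d_o = f(1 − 1/m) = (54.00)(1 − 1/(-5.6)) = 63.6 cm.

63.6 cm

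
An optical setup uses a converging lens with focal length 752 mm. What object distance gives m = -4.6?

m = −d_i/d_o ⇒ d_i = −m·d_o.
1/f = 1/d_o + 1/d_i = 1/d_o − 1/(m·d_o) = (1 − 1/m)/d_o, so d_o = f(1 − 1/m) = (752.0)(1 − 1/(-4.6)) = 915 mm.

915 mm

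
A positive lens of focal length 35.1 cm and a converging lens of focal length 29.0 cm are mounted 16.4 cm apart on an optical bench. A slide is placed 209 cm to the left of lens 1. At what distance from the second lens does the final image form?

Lens 1: 1/d_i1 = 1/f₁ − 1/d_o1 = 1/(35.1) − 1/(209) = 0.02371, so d_i1 = 42.18 cm.
The intermediate image is 42.18 cm to the right of lens 1, which lies 25.78 cm to the right of lens 2 — a virtual object — so d_o2 = −25.78 cm.
Lens 2: 1/d_i2 = 1/f₂ − 1/d_o2 = 1/(29.0) − 1/(-25.78) = 0.07327, so d_i2 = 13.6 cm.
The final image is real, 13.6 cm to the right of lens 2 (overall magnification ≈ -0.11).

13.6 cm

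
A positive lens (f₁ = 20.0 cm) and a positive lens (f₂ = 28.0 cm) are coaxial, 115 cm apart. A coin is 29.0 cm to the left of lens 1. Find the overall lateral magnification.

m = +2.76

Lens 1: 1/d_i1 = 1/(20.0) − 1/(29.0) = 0.01552, so d_i1 = 64.44 cm; m₁ = −d_i1/d_o1 = -2.222.
d_o2 = 115 − (64.44) = 50.56 cm.
Lens 2: 1/d_i2 = 1/(28.0) − 1/(50.56) = 0.01594, so d_i2 = 62.75 cm; m₂ = −d_i2/d_o2 = -1.241.
m = m₁·m₂ = (-2.222)(-1.241) = +2.76.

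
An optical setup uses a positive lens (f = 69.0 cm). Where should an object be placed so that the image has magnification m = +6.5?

m = −d_i/d_o ⇒ d_i = −m·d_o.
1/f = 1/d_o + 1/d_i = 1/d_o − 1/(m·d_o) = (1 − 1/m)/d_o, so d_o = f(1 − 1/m) = (69.00)(1 − 1/(+6.5)) = 58.4 cm.

58.4 cm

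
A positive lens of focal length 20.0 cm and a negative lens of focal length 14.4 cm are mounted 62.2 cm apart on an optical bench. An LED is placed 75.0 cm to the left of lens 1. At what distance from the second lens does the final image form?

10.2 cm

Lens 1: 1/d_i1 = 1/f₁ − 1/d_o1 = 1/(20.0) − 1/(75.0) = 0.03667, so d_i1 = 27.27 cm.
The intermediate image is 27.27 cm to the right of lens 1, which is 62.2 − (27.27) = 34.93 cm to the left of lens 2, so d_o2 = +34.93 cm.
Lens 2 is diverging, so f₂ = −14.4 cm.
Lens 2: 1/d_i2 = 1/f₂ − 1/d_o2 = 1/(-14.4) − 1/(34.93) = -0.09807, so d_i2 = -10.2 cm.
The final image is virtual, 10.2 cm to the left of lens 2 (overall magnification ≈ -0.11).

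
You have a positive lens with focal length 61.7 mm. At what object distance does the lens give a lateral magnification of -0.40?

216 mm

m = −d_i/d_o ⇒ d_i = −m·d_o.
1/f = 1/d_o + 1/d_i = 1/d_o − 1/(m·d_o) = (1 − 1/m)/d_o, so d_o = f(1 − 1/m) = (61.70)(1 − 1/(-0.40)) = 216 mm.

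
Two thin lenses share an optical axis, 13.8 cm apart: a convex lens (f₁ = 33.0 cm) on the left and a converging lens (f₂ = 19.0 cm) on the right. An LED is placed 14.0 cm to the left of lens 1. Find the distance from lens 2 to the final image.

Lens 1: 1/d_i1 = 1/f₁ − 1/d_o1 = 1/(33.0) − 1/(14.0) = -0.04113, so d_i1 = -24.32 cm.
The intermediate image is 24.32 cm to the left of lens 1 (virtual), which is 13.8 − (-24.32) = 38.12 cm to the left of lens 2, so d_o2 = +38.12 cm.
Lens 2: 1/d_i2 = 1/f₂ − 1/d_o2 = 1/(19.0) − 1/(38.12) = 0.02640, so d_i2 = 37.9 cm.
The final image is real, 37.9 cm to the right of lens 2 (overall magnification ≈ -1.7).

37.9 cm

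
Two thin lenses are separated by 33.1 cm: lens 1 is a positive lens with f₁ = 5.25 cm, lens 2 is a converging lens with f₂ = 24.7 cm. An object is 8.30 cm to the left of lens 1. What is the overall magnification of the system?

Lens 1: 1/d_i1 = 1/(5.25) − 1/(8.30) = 0.06999, so d_i1 = 14.29 cm; m₁ = −d_i1/d_o1 = -1.722.
d_o2 = 33.1 − (14.29) = 18.81 cm.
Lens 2: 1/d_i2 = 1/(24.7) − 1/(18.81) = -0.01268, so d_i2 = -78.88 cm; m₂ = −d_i2/d_o2 = +4.194.
m = m₁·m₂ = (-1.722)(+4.194) = -7.22.

m = -7.22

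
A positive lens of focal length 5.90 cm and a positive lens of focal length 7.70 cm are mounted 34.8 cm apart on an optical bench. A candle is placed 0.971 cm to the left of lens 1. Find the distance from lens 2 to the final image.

Lens 1: 1/d_i1 = 1/f₁ − 1/d_o1 = 1/(5.90) − 1/(0.971) = -0.8604, so d_i1 = -1.162 cm.
The intermediate image is 1.162 cm to the left of lens 1 (virtual), which is 34.8 − (-1.162) = 35.96 cm to the left of lens 2, so d_o2 = +35.96 cm.
Lens 2: 1/d_i2 = 1/f₂ − 1/d_o2 = 1/(7.70) − 1/(35.96) = 0.1021, so d_i2 = 9.80 cm.
The final image is real, 9.80 cm to the right of lens 2 (overall magnification ≈ -0.33).

9.80 cm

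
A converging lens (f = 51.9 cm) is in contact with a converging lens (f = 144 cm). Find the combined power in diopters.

P₁ = 1/f₁ = 1/(0.519 m) = +1.927 D; P₂ = 1/f₂ = 1/(1.44 m) = +0.6944 D.
For thin lenses in contact, P = P₁ + P₂ = (+1.927) + (+0.6944) = +2.62 D.

P = +2.62 D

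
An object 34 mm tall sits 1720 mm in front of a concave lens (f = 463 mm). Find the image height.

7.21 mm

For a concave lens, f = -463 mm.
1/d_i = 1/f − 1/d_o = 1/(-463.0) − 1/(1720) = -0.002741, so d_i = -364.8 mm.
m = −d_i/d_o = +0.2121.
|h_i| = |m|·h_o = 0.2121 × 34 = 7.21 mm. The image is virtual, upright and reduced, on the same side as the object.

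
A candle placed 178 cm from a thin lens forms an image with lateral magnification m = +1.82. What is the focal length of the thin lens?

f = 395 cm (converging)

m = −d_i/d_o ⇒ d_i = −m·d_o = −(+1.82)·(178) = -324.0 cm.
1/f = 1/d_o + 1/d_i = 1/(178) + 1/(-324.0) = 0.002532, so f = 395 cm.
Since f is positive, the thin lens is converging.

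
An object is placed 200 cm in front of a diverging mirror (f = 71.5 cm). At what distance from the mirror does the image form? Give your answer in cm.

52.7 cm

For a diverging mirror, f = -71.5 cm.
Mirror equation: 1/v = 1/f − 1/u = 1/(-71.50) − 1/(200) = -0.01399 − 0.005000 = -0.01899, so v = -52.7 cm.
The image is virtual, upright and reduced, behind the mirror.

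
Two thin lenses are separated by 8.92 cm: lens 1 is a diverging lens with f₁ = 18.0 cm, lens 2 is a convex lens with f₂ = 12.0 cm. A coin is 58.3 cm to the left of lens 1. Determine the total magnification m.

m = -0.265

f₁ = −18.0 cm (diverging).
Lens 1: 1/d_i1 = 1/(-18.0) − 1/(58.3) = -0.07271, so d_i1 = -13.75 cm; m₁ = −d_i1/d_o1 = +0.2358.
d_o2 = 8.92 − (-13.75) = 22.67 cm.
Lens 2: 1/d_i2 = 1/(12.0) − 1/(22.67) = 0.03922, so d_i2 = 25.50 cm; m₂ = −d_i2/d_o2 = -1.125.
m = m₁·m₂ = (+0.2358)(-1.125) = -0.265.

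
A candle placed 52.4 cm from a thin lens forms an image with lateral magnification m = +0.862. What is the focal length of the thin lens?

m = −d_i/d_o ⇒ d_i = −m·d_o = −(+0.862)·(52.4) = -45.17 cm.
1/f = 1/d_o + 1/d_i = 1/(52.4) + 1/(-45.17) = -0.003055, so f = -327 cm.
Since f is negative, the thin lens is diverging.

f = -327 cm (diverging)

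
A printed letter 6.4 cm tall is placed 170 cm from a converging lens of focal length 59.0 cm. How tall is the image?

3.40 cm

1/d_i = 1/f − 1/d_o = 1/(59.00) − 1/(170) = 0.01107, so d_i = 90.36 cm.
m = −d_i/d_o = -0.5315.
|h_i| = |m|·h_o = 0.5315 × 6.4 = 3.40 cm. The image is real, inverted and reduced, on the far side of the lens.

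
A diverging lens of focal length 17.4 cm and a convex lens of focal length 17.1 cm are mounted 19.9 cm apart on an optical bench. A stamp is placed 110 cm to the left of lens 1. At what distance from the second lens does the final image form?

Lens 1 is diverging, so f₁ = −17.4 cm.
Lens 1: 1/d_i1 = 1/f₁ − 1/d_o1 = 1/(-17.4) − 1/(110) = -0.06656, so d_i1 = -15.02 cm.
The intermediate image is 15.02 cm to the left of lens 1 (virtual), which is 19.9 − (-15.02) = 34.92 cm to the left of lens 2, so d_o2 = +34.92 cm.
Lens 2: 1/d_i2 = 1/f₂ − 1/d_o2 = 1/(17.1) − 1/(34.92) = 0.02984, so d_i2 = 33.5 cm.
The final image is real, 33.5 cm to the right of lens 2 (overall magnification ≈ -0.13).

33.5 cm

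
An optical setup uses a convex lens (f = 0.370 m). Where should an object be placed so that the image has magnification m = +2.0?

m = −d_i/d_o ⇒ d_i = −m·d_o.
1/f = 1/d_o + 1/d_i = 1/d_o − 1/(m·d_o) = (1 − 1/m)/d_o, so d_o = f(1 − 1/m) = (0.3700)(1 − 1/(+2.0)) = 0.185 m.

0.185 m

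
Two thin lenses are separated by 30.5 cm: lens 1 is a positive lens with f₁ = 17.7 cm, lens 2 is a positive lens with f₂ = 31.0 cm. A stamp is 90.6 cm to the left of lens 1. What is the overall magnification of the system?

Lens 1: 1/d_i1 = 1/(17.7) − 1/(90.6) = 0.04546, so d_i1 = 22.00 cm; m₁ = −d_i1/d_o1 = -0.2428.
d_o2 = 30.5 − (22.00) = 8.500 cm.
Lens 2: 1/d_i2 = 1/(31.0) − 1/(8.500) = -0.08539, so d_i2 = -11.71 cm; m₂ = −d_i2/d_o2 = +1.378.
m = m₁·m₂ = (-0.2428)(+1.378) = -0.335.

m = -0.335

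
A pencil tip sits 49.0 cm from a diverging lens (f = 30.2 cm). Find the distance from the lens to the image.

18.7 cm

For a diverging lens, f = -30.2 cm.
Thin-lens equation: 1/v = 1/f − 1/u = 1/(-30.20) − 1/(49.0) = -0.03311 − 0.02041 = -0.05352, so v = -18.7 cm.
The image is virtual, upright and reduced, on the same side as the object.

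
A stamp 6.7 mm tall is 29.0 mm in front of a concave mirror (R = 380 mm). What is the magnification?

m = +1.18

f = R/2 = 380/2 = 190.0 mm.
1/d_i = 1/f − 1/d_o = 1/(190.0) − 1/(29.0) = -0.02922, so d_i = -34.22 mm.
m = −d_i/d_o = −(-34.22)/(29.0) = +1.18.
The image is virtual, upright and enlarged, behind the mirror.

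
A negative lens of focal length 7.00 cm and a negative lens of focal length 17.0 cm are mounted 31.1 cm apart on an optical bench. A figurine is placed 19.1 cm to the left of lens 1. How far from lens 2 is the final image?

Lens 1 is diverging, so f₁ = −7.00 cm.
Lens 1: 1/d_i1 = 1/f₁ − 1/d_o1 = 1/(-7.00) − 1/(19.1) = -0.1952, so d_i1 = -5.123 cm.
The intermediate image is 5.123 cm to the left of lens 1 (virtual), which is 31.1 − (-5.123) = 36.22 cm to the left of lens 2, so d_o2 = +36.22 cm.
Lens 2 is diverging, so f₂ = −17.0 cm.
Lens 2: 1/d_i2 = 1/f₂ − 1/d_o2 = 1/(-17.0) − 1/(36.22) = -0.08643, so d_i2 = -11.6 cm.
The final image is virtual, 11.6 cm to the left of lens 2 (overall magnification ≈ 0.086).

11.6 cm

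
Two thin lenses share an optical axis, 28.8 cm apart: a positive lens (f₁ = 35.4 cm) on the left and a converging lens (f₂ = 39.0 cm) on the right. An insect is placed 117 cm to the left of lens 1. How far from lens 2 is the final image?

14.0 cm

Lens 1: 1/d_i1 = 1/f₁ − 1/d_o1 = 1/(35.4) − 1/(117) = 0.01970, so d_i1 = 50.76 cm.
The intermediate image is 50.76 cm to the right of lens 1, which lies 21.96 cm to the right of lens 2 — a virtual object — so d_o2 = −21.96 cm.
Lens 2: 1/d_i2 = 1/f₂ − 1/d_o2 = 1/(39.0) − 1/(-21.96) = 0.07118, so d_i2 = 14.0 cm.
The final image is real, 14.0 cm to the right of lens 2 (overall magnification ≈ -0.28).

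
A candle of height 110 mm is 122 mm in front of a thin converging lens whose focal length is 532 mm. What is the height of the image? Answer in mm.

143 mm

1/d_i = 1/f − 1/d_o = 1/(532.0) − 1/(122) = -0.006317, so d_i = -158.3 mm.
m = −d_i/d_o = +1.298.
|h_i| = |m|·h_o = 1.298 × 110 = 143 mm. The image is virtual, upright and enlarged, on the same side as the object.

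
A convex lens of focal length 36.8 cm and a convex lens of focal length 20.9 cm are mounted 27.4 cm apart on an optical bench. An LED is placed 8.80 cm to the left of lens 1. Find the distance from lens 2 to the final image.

45.1 cm

Lens 1: 1/d_i1 = 1/f₁ − 1/d_o1 = 1/(36.8) − 1/(8.80) = -0.08646, so d_i1 = -11.57 cm.
The intermediate image is 11.57 cm to the left of lens 1 (virtual), which is 27.4 − (-11.57) = 38.97 cm to the left of lens 2, so d_o2 = +38.97 cm.
Lens 2: 1/d_i2 = 1/f₂ − 1/d_o2 = 1/(20.9) − 1/(38.97) = 0.02219, so d_i2 = 45.1 cm.
The final image is real, 45.1 cm to the right of lens 2 (overall magnification ≈ -1.5).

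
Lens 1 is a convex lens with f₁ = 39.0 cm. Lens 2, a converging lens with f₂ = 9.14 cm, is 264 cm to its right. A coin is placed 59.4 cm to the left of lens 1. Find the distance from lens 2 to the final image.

Lens 1: 1/d_i1 = 1/f₁ − 1/d_o1 = 1/(39.0) − 1/(59.4) = 0.008806, so d_i1 = 113.6 cm.
The intermediate image is 113.6 cm to the right of lens 1, which is 264 − (113.6) = 150.4 cm to the left of lens 2, so d_o2 = +150.4 cm.
Lens 2: 1/d_i2 = 1/f₂ − 1/d_o2 = 1/(9.14) − 1/(150.4) = 0.1028, so d_i2 = 9.73 cm.
The final image is real, 9.73 cm to the right of lens 2 (overall magnification ≈ 0.12).

9.73 cm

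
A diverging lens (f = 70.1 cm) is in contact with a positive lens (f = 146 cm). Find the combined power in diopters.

P₁ = 1/f₁ = 1/(-0.701 m) = -1.427 D; P₂ = 1/f₂ = 1/(1.46 m) = +0.6849 D.
For thin lenses in contact, P = P₁ + P₂ = (-1.427) + (+0.6849) = -0.742 D.

P = -0.742 D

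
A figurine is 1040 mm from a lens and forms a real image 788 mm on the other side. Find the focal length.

Real image ⇒ d_i = +788 mm.
1/f = 1/d_o + 1/d_i = 1/(1040) + 1/(788) = 0.002231, so f = 448 mm.
Since f is positive, the lens is converging.

f = 448 mm (converging)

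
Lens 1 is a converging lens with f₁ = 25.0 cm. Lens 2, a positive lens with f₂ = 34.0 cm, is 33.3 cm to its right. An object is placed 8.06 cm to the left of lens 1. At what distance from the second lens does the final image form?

Lens 1: 1/d_i1 = 1/f₁ − 1/d_o1 = 1/(25.0) − 1/(8.06) = -0.08407, so d_i1 = -11.89 cm.
The intermediate image is 11.89 cm to the left of lens 1 (virtual), which is 33.3 − (-11.89) = 45.19 cm to the left of lens 2, so d_o2 = +45.19 cm.
Lens 2: 1/d_i2 = 1/f₂ − 1/d_o2 = 1/(34.0) − 1/(45.19) = 0.007283, so d_i2 = 137 cm.
The final image is real, 137 cm to the right of lens 2 (overall magnification ≈ -4.5).

137 cm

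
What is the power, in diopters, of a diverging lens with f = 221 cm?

P = -0.452 D

For a diverging lens, f = −221 cm.
f = -221 cm = -2.21 m.
P = 1/f = 1/(-2.21 m) = -0.452 D.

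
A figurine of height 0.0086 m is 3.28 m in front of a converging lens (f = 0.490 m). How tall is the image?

0.00151 m

1/d_i = 1/f − 1/d_o = 1/(0.4900) − 1/(3.28) = 1.736, so d_i = 0.5761 m.
m = −d_i/d_o = -0.1756.
|h_i| = |m|·h_o = 0.1756 × 0.0086 = 0.00151 m. The image is real, inverted and reduced, on the far side of the lens.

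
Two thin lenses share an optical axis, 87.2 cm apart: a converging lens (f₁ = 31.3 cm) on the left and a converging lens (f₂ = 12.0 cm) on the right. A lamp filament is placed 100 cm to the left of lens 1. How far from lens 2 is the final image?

16.9 cm

Lens 1: 1/d_i1 = 1/f₁ − 1/d_o1 = 1/(31.3) − 1/(100) = 0.02195, so d_i1 = 45.56 cm.
The intermediate image is 45.56 cm to the right of lens 1, which is 87.2 − (45.56) = 41.64 cm to the left of lens 2, so d_o2 = +41.64 cm.
Lens 2: 1/d_i2 = 1/f₂ − 1/d_o2 = 1/(12.0) − 1/(41.64) = 0.05932, so d_i2 = 16.9 cm.
The final image is real, 16.9 cm to the right of lens 2 (overall magnification ≈ 0.18).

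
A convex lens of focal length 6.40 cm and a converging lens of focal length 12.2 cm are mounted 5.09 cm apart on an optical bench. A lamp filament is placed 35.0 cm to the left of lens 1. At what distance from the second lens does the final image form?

Lens 1: 1/d_i1 = 1/f₁ − 1/d_o1 = 1/(6.40) − 1/(35.0) = 0.1277, so d_i1 = 7.832 cm.
The intermediate image is 7.832 cm to the right of lens 1, which lies 2.742 cm to the right of lens 2 — a virtual object — so d_o2 = −2.742 cm.
Lens 2: 1/d_i2 = 1/f₂ − 1/d_o2 = 1/(12.2) − 1/(-2.742) = 0.4467, so d_i2 = 2.24 cm.
The final image is real, 2.24 cm to the right of lens 2 (overall magnification ≈ -0.18).

2.24 cm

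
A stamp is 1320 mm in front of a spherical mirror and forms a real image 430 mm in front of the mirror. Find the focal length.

f = 324 mm (concave)

Real image ⇒ d_i = +430 mm.
1/f = 1/d_o + 1/d_i = 1/(1320) + 1/(430) = 0.003083, so f = 324 mm.
Since f is positive, the spherical mirror is concave.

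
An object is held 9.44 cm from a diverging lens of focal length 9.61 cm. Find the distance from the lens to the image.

For a diverging lens, f = -9.61 cm.
Lens equation: 1/s_i = 1/f − 1/s_o = 1/(-9.610) − 1/(9.44) = -0.1041 − 0.1059 = -0.2100, so s_i = -4.76 cm.
The image is virtual, upright and reduced, on the same side as the object.

4.76 cm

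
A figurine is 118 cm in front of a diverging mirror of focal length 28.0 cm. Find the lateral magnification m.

For a diverging mirror, f = -28.0 cm.
1/d_i = 1/f − 1/d_o = 1/(-28.00) − 1/(118) = -0.04419, so d_i = -22.63 cm.
m = −d_i/d_o = −(-22.63)/(118) = +0.192.
The image is virtual, upright and reduced, behind the mirror.

m = +0.192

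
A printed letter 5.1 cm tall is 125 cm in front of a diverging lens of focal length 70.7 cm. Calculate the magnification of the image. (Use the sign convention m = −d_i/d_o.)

For a diverging lens, f = -70.7 cm.
1/d_i = 1/f − 1/d_o = 1/(-70.70) − 1/(125) = -0.02214, so d_i = -45.16 cm.
m = −d_i/d_o = −(-45.16)/(125) = +0.361.
The image is virtual, upright and reduced, on the same side as the object.

m = +0.361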